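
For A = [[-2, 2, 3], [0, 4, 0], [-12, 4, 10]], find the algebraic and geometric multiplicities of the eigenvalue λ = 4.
algebraic multiplicity 3, geometric multiplicity 2

The characteristic polynomial is (x - 4)^3, so the factor x - 4 appears with exponent 3: the algebraic multiplicity is 3.

rank(A - 4I) = 1, so the eigenspace has dimension 3 - 1 = 2: the geometric multiplicity is 2.

Since 2 < 3, A is not diagonalizable.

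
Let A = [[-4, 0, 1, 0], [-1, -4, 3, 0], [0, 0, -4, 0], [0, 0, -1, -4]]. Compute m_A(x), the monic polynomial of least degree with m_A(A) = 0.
The characteristic polynomial factors as (x + 4)^4. The minimal polynomial is ∏(x - λ)^{k_λ} where k_λ is the size of the largest Jordan block at λ.

For λ = -4: rank(A + 4I) = 2, and the largest Jordan block has size 3 (the smallest k with rank((A + 4I)^k) = rank((A + 4I)^(k+1))).

So m_A(x) = (x + 4)^3.

m_A(x) = (x + 4)^3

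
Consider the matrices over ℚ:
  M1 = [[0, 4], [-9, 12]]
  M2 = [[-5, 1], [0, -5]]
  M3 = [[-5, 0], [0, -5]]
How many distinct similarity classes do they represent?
3 classes: {M1}, {M2}, {M3}

Characteristic polynomials: χ_{M1} = (x - 6)^2, χ_{M2} = (x + 5)^2, χ_{M3} = (x + 5)^2.

{M1}: invariant factors (x - 6)^2.

{M2}: invariant factors (x + 5)^2.

{M3}: invariant factors x + 5, x + 5.

Matrices are similar if and only if their invariant-factor lists agree; the partition into similarity classes is {M1}, {M2}, {M3}.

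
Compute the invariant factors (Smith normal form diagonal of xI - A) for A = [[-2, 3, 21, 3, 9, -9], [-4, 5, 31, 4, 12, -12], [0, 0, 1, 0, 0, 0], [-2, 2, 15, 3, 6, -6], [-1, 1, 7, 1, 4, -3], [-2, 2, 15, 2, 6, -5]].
x - 1, x - 1, x - 1, (x - 1)^3

The Jordan structure of A has elementary divisors (x - 1)^3, (x - 1), (x - 1), (x - 1). Arranging the block sizes at each eigenvalue in decreasing order and taking row products gives the invariant factors.

Invariant factors (smallest first, each dividing the next): x - 1, x - 1, x - 1, (x - 1)^3.

Check: the last factor (x - 1)^3 is the minimal polynomial, and the product (x - 1)^6 is the characteristic polynomial.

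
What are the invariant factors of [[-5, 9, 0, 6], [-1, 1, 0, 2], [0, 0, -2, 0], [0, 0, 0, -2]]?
x + 2, x + 2, (x + 2)^2

The Jordan structure of A has elementary divisors (x + 2)^2, (x + 2), (x + 2). Arranging the block sizes at each eigenvalue in decreasing order and taking row products gives the invariant factors.

Invariant factors (smallest first, each dividing the next): x + 2, x + 2, (x + 2)^2.

Check: the last factor (x + 2)^2 is the minimal polynomial, and the product (x + 2)^4 is the characteristic polynomial.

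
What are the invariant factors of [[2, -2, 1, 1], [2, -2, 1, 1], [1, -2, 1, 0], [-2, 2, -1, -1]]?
The Jordan structure of A has elementary divisors x^3, x. Arranging the block sizes at each eigenvalue in decreasing order and taking row products gives the invariant factors.

Invariant factors (smallest first, each dividing the next): x, x^3.

Check: the last factor x^3 is the minimal polynomial, and the product x^4 is the characteristic polynomial.

x, x^3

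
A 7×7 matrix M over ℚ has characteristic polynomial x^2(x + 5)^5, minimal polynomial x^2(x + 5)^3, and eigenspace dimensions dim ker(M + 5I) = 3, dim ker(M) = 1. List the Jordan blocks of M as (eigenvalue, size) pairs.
Jordan blocks: (-5, 3), (-5, 1), (-5, 1), (0, 2)

λ = -5: algebraic multiplicity 5 (exponent in χ_M), largest block size 3 (exponent in m_M), 3 blocks (geometric multiplicity). These force block sizes [3, 1, 1].
λ = 0: algebraic multiplicity 2 (exponent in χ_M), largest block size 2 (exponent in m_M), 1 block (geometric multiplicity). This forces block sizes [2].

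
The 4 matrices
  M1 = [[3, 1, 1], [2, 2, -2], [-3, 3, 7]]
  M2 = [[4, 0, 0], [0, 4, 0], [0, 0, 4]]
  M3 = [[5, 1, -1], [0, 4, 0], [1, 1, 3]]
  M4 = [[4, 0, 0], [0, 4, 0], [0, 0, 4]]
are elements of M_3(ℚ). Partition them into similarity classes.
Characteristic polynomials: χ_{M1} = (x - 4)^3, χ_{M2} = (x - 4)^3, χ_{M3} = (x - 4)^3, χ_{M4} = (x - 4)^3.

{M1, M3}: invariant factors x - 4, (x - 4)^2.

{M2, M4}: invariant factors x - 4, x - 4, x - 4.

Matrices are similar if and only if their invariant-factor lists agree; the partition into similarity classes is {M1, M3}, {M2, M4}.

2 classes: {M1, M3}, {M2, M4}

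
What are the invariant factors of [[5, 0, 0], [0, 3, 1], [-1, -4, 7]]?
The Jordan structure of A has elementary divisors (x - 5)^3. Arranging the block sizes at each eigenvalue in decreasing order and taking row products gives the invariant factors.

Invariant factors (smallest first, each dividing the next): (x - 5)^3.

Check: the last factor (x - 5)^3 is the minimal polynomial, and the product (x - 5)^3 is the characteristic polynomial.

(x - 5)^3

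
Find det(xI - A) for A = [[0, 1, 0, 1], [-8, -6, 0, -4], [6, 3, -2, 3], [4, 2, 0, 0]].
xI - A = [[x, -1, 0, -1], [8, x + 6, 0, 4], [-6, -3, x + 2, -3], [-4, -2, 0, x]].

Expanding det(xI - A) along the first row:
det(xI - A) = + (x)·det([[x + 6, 0, 4], [-3, x + 2, -3], [-2, 0, x]]) - (-1)·det([[8, 0, 4], [-6, x + 2, -3], [-4, 0, x]]) + (0)·det([[8, x + 6, 4], [-6, -3, -3], [-4, -2, x]]) - (-1)·det([[8, x + 6, 0], [-6, -3, x + 2], [-4, -2, 0]]).

Evaluating gives χ_A(x) = x^4 + 8x^3 + 24x^2 + 32x + 16 = (x + 2)^4.

χ_A(x) = (x + 2)^4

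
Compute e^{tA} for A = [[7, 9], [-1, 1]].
A has Jordan form J = [[4, 1], [0, 4]] with A = PJP^{-1}, so e^{tA} = P e^{tJ} P^{-1}.

For a Jordan block J_k(λ), e^{tJ_k(λ)} = e^{λt} · (I + tN + t^2 N^2/2! + ... + t^{k-1} N^{k-1}/(k-1)!) where N is the nilpotent superdiagonal part.

Assembling the blocks and conjugating back gives the entries of e^{tA} as shown above.

e^{tA} = [[(3*t + 1)*e^{4*t}, 9*t*e^{4*t}], [-t*e^{4*t}, (1 - 3*t)*e^{4*t}]]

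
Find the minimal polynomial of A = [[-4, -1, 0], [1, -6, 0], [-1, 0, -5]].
m_A(x) = (x + 5)^3

The characteristic polynomial factors as (x + 5)^3. The minimal polynomial is ∏(x - λ)^{k_λ} where k_λ is the size of the largest Jordan block at λ.

For λ = -5: rank(A + 5I) = 2, and the largest Jordan block has size 3 (the smallest k with rank((A + 5I)^k) = rank((A + 5I)^(k+1))).

So m_A(x) = (x + 5)^3.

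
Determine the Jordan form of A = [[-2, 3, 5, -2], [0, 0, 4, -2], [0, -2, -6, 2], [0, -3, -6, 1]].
J = [[-2, 1, 0, 0], [0, -2, 0, 0], [0, 0, -2, 0], [0, 0, 0, -1]]

The characteristic polynomial is det(xI - A) = (x + 1)(x + 2)^3, so the eigenvalues are -2 (algebraic multiplicity 3), -1 (algebraic multiplicity 1).

For λ = -2: rank(A + 2I) = 2, rank((A + 2I)^2) = 1. The eigenspace has dimension 4 - 2 = 2, so there are 2 Jordan blocks; the rank sequence gives block sizes [2, 1].

For λ = -1: algebraic multiplicity 1 gives one 1×1 block.

Assembling the blocks gives the Jordan form J above.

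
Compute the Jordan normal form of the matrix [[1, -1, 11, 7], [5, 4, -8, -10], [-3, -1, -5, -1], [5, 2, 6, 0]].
The characteristic polynomial is det(xI - A) = x^4, so the eigenvalues are 0 (algebraic multiplicity 4).

For λ = 0: rank(A) = 2, rank(A^2) = 1, rank(A^3) = 0. The eigenspace has dimension 4 - 2 = 2, so there are 2 Jordan blocks; the rank sequence gives block sizes [3, 1].

Assembling the blocks gives the Jordan form J above.

J = [[0, 1, 0, 0], [0, 0, 1, 0], [0, 0, 0, 0], [0, 0, 0, 0]]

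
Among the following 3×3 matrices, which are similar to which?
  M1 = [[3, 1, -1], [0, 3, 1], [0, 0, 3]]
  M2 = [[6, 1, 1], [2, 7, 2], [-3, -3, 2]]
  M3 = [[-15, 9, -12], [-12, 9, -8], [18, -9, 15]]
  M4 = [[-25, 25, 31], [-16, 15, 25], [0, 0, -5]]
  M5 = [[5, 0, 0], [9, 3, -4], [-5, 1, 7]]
5 classes: {M1}, {M2}, {M3}, {M4}, {M5}

Characteristic polynomials: χ_{M1} = (x - 3)^3, χ_{M2} = (x - 5)^3, χ_{M3} = (x - 3)^3, χ_{M4} = (x + 5)^3, χ_{M5} = (x - 5)^3.

{M1}: invariant factors (x - 3)^3.

{M2}: invariant factors x - 5, (x - 5)^2.

{M3}: invariant factors x - 3, (x - 3)^2.

{M4}: invariant factors (x + 5)^3.

{M5}: invariant factors (x - 5)^3.

Matrices are similar if and only if their invariant-factor lists agree; the partition into similarity classes is {M1}, {M2}, {M3}, {M4}, {M5}.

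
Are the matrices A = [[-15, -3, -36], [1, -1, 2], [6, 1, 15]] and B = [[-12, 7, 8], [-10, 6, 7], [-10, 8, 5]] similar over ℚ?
Two matrices over a field are similar if and only if they have the same invariant factors.

Both A and B have characteristic polynomial (x - 3)(x + 2)^2 and minimal polynomial (x - 3)(x + 2)^2. Computing further, both have invariant factors (x - 3)(x + 2)^2. Hence A and B are similar.

Yes.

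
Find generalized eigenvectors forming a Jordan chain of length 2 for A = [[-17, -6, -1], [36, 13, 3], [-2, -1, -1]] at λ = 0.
We seek v_1 ∈ ker(A^2) \ ker(A), then set v_{i+1} = A v_i.

One such chain is v_1 = [[0, 0, 1]]^T, v_2 = [[-1, 3, -1]]^T. Check: A v_2 = [[0, 0, 0]]^T = 0.

v_1 = [[0, 0, 1]]^T, v_2 = [[-1, 3, -1]]^T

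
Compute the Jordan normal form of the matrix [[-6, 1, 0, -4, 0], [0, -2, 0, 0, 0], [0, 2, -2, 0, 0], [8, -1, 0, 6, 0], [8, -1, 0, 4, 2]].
The characteristic polynomial is det(xI - A) = (x - 2)^2(x + 2)^3, so the eigenvalues are -2 (algebraic multiplicity 3), 2 (algebraic multiplicity 2).

For λ = -2: rank(A + 2I) = 3, rank((A + 2I)^2) = 2. The eigenspace has dimension 5 - 3 = 2, so there are 2 Jordan blocks; the rank sequence gives block sizes [2, 1].

For λ = 2: rank(A - 2I) = 3. The eigenspace has dimension 5 - 3 = 2, so there are 2 Jordan blocks; the rank sequence gives block sizes [1, 1].

Assembling the blocks gives the Jordan form J above.

J = [[-2, 1, 0, 0, 0], [0, -2, 0, 0, 0], [0, 0, -2, 0, 0], [0, 0, 0, 2, 0], [0, 0, 0, 0, 2]]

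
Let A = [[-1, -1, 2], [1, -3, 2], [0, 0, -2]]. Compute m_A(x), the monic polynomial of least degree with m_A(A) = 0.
The characteristic polynomial factors as (x + 2)^3. The minimal polynomial is ∏(x - λ)^{k_λ} where k_λ is the size of the largest Jordan block at λ.

For λ = -2: rank(A + 2I) = 1, and the largest Jordan block has size 2 (the smallest k with rank((A + 2I)^k) = rank((A + 2I)^(k+1))).

So m_A(x) = (x + 2)^2.

m_A(x) = (x + 2)^2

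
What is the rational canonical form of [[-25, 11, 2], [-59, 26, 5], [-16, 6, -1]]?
R = [[0, 0, -5], [1, 0, 0], [0, 1, 0]]

The invariant factors of A (the non-unit diagonal entries of the Smith normal form of xI - A over ℚ[x]) are x^3 + 5, each dividing the next. The characteristic polynomial is their product, x^3 + 5.

The rational canonical form is the block-diagonal matrix of companion matrices C(f_i):
R = [[0, 0, -5], [1, 0, 0], [0, 1, 0]].

Note the characteristic polynomial does not split into linear factors over ℚ, so A has no Jordan form over ℚ; the rational canonical form exists over any field.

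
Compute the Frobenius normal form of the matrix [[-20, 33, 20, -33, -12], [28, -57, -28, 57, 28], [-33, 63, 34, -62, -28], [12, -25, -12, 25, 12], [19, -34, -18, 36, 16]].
The invariant factors of A (the non-unit diagonal entries of the Smith normal form of xI - A over ℚ[x]) are (x - 2)(x + 4), (x - 2)^2(x + 4), each dividing the next. The characteristic polynomial is their product, (x - 2)^3(x + 4)^2.

The rational canonical form is the block-diagonal matrix of companion matrices C(f_i):
R = [[0, 8, 0, 0, 0], [1, -2, 0, 0, 0], [0, 0, 0, 0, -16], [0, 0, 1, 0, 12], [0, 0, 0, 1, 0]].

R = [[0, 8, 0, 0, 0], [1, -2, 0, 0, 0], [0, 0, 0, 0, -16], [0, 0, 1, 0, 12], [0, 0, 0, 1, 0]]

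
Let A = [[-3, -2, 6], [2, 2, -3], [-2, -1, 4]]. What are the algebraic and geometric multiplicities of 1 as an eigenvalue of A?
algebraic multiplicity 3, geometric multiplicity 2

The characteristic polynomial is (x - 1)^3, so the factor x - 1 appears with exponent 3: the algebraic multiplicity is 3.

rank(A - I) = 1, so the eigenspace has dimension 3 - 1 = 2: the geometric multiplicity is 2.

Since 2 < 3, A is not diagonalizable.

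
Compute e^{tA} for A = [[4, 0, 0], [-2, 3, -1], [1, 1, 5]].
e^{tA} = [[e^{4*t}, 0, 0], [t*(t - 4)*e^{4*t}/2, (1 - t)*e^{4*t}, -t*e^{4*t}], [t*(2 - t)*e^{4*t}/2, t*e^{4*t}, (t + 1)*e^{4*t}]]

A has Jordan form J = [[4, 1, 0], [0, 4, 1], [0, 0, 4]] with A = PJP^{-1}, so e^{tA} = P e^{tJ} P^{-1}.

For a Jordan block J_k(λ), e^{tJ_k(λ)} = e^{λt} · (I + tN + t^2 N^2/2! + ... + t^{k-1} N^{k-1}/(k-1)!) where N is the nilpotent superdiagonal part.

Assembling the blocks and conjugating back gives the entries of e^{tA} as shown above.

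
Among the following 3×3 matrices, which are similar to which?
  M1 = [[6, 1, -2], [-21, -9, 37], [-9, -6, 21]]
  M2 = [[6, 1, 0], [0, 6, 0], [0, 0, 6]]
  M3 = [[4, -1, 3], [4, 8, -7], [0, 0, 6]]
Characteristic polynomials: χ_{M1} = (x - 6)^3, χ_{M2} = (x - 6)^3, χ_{M3} = (x - 6)^3.

{M1, M3}: invariant factors (x - 6)^3.

{M2}: invariant factors x - 6, (x - 6)^2.

Matrices are similar if and only if their invariant-factor lists agree; the partition into similarity classes is {M1, M3}, {M2}.

2 classes: {M1, M3}, {M2}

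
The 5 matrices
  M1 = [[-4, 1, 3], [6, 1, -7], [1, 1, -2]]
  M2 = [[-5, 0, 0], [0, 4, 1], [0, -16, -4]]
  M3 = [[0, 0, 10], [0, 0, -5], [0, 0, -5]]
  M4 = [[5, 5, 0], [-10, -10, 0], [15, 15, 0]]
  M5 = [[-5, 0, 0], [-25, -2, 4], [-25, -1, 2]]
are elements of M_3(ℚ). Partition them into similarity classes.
Characteristic polynomials: χ_{M1} = x^2(x + 5), χ_{M2} = x^2(x + 5), χ_{M3} = x^2(x + 5), χ_{M4} = x^2(x + 5), χ_{M5} = x^2(x + 5).

{M1, M2, M5}: invariant factors x^2(x + 5).

{M3, M4}: invariant factors x, x(x + 5).

Matrices are similar if and only if their invariant-factor lists agree; the partition into similarity classes is {M1, M2, M5}, {M3, M4}.

2 classes: {M1, M2, M5}, {M3, M4}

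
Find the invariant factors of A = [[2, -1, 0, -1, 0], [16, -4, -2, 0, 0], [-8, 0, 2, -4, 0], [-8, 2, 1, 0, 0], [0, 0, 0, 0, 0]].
x, x, x^3

The Jordan structure of A has elementary divisors x^3, x, x. Arranging the block sizes at each eigenvalue in decreasing order and taking row products gives the invariant factors.

Invariant factors (smallest first, each dividing the next): x, x, x^3.

Check: the last factor x^3 is the minimal polynomial, and the product x^5 is the characteristic polynomial.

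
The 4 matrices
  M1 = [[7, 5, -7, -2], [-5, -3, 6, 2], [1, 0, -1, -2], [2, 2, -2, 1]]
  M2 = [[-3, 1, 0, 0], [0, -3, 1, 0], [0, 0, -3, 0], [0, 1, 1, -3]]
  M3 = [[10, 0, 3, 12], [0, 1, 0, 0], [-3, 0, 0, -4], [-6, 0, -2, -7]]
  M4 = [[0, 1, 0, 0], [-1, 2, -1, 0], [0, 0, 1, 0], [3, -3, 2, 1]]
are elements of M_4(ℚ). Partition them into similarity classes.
Characteristic polynomials: χ_{M1} = (x - 1)^4, χ_{M2} = (x + 3)^4, χ_{M3} = (x - 1)^4, χ_{M4} = (x - 1)^4.

{M1, M4}: invariant factors x - 1, (x - 1)^3.

{M2}: invariant factors x + 3, (x + 3)^3.

{M3}: invariant factors x - 1, x - 1, (x - 1)^2.

Matrices are similar if and only if their invariant-factor lists agree; the partition into similarity classes is {M1, M4}, {M2}, {M3}.

3 classes: {M1, M4}, {M2}, {M3}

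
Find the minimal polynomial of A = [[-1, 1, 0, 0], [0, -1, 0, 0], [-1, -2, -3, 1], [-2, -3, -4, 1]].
m_A(x) = (x + 1)^2

The characteristic polynomial factors as (x + 1)^4. The minimal polynomial is ∏(x - λ)^{k_λ} where k_λ is the size of the largest Jordan block at λ.

For λ = -1: rank(A + I) = 2, and the largest Jordan block has size 2 (the smallest k with rank((A + I)^k) = rank((A + I)^(k+1))).

So m_A(x) = (x + 1)^2.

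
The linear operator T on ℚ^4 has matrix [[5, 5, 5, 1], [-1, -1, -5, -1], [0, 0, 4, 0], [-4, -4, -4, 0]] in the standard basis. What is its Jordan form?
The characteristic polynomial is det(xI - A) = x^2(x - 4)^2, so the eigenvalues are 0 (algebraic multiplicity 2), 4 (algebraic multiplicity 2).

For λ = 0: rank(A) = 3, rank(A^2) = 2. The eigenspace has dimension 4 - 3 = 1, so there is 1 Jordan block; the rank sequence gives block sizes [2].

For λ = 4: rank(A - 4I) = 2. The eigenspace has dimension 4 - 2 = 2, so there are 2 Jordan blocks; the rank sequence gives block sizes [1, 1].

Assembling the blocks gives the Jordan form J above.

J = [[0, 1, 0, 0], [0, 0, 0, 0], [0, 0, 4, 0], [0, 0, 0, 4]]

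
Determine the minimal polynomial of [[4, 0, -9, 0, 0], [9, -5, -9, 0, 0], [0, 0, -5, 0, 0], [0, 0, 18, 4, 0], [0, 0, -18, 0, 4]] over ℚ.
m_A(x) = (x - 4)(x + 5)

The characteristic polynomial factors as (x - 4)^3(x + 5)^2. The minimal polynomial is ∏(x - λ)^{k_λ} where k_λ is the size of the largest Jordan block at λ.

For λ = -5: rank(A + 5I) = 3, and the largest Jordan block has size 1 (the smallest k with rank((A + 5I)^k) = rank((A + 5I)^(k+1))).
For λ = 4: rank(A - 4I) = 2, and the largest Jordan block has size 1 (the smallest k with rank((A - 4I)^k) = rank((A - 4I)^(k+1))).

So m_A(x) = (x - 4)(x + 5).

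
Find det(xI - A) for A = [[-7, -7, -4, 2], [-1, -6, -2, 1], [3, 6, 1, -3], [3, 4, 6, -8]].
xI - A = [[x + 7, 7, 4, -2], [1, x + 6, 2, -1], [-3, -6, x - 1, 3], [-3, -4, -6, x + 8]].

Expanding det(xI - A) along the first row:
det(xI - A) = + (x + 7)·det([[x + 6, 2, -1], [-6, x - 1, 3], [-4, -6, x + 8]]) - (7)·det([[1, 2, -1], [-3, x - 1, 3], [-3, -6, x + 8]]) + (4)·det([[1, x + 6, -1], [-3, -6, 3], [-3, -4, x + 8]]) - (-2)·det([[1, x + 6, 2], [-3, -6, x - 1], [-3, -4, -6]]).

Evaluating gives χ_A(x) = x^4 + 20x^3 + 150x^2 + 500x + 625 = (x + 5)^4.

χ_A(x) = (x + 5)^4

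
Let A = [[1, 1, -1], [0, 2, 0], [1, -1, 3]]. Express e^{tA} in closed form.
A has Jordan form J = [[2, 1, 0], [0, 2, 0], [0, 0, 2]] with A = PJP^{-1}, so e^{tA} = P e^{tJ} P^{-1}.

For a Jordan block J_k(λ), e^{tJ_k(λ)} = e^{λt} · (I + tN + t^2 N^2/2! + ... + t^{k-1} N^{k-1}/(k-1)!) where N is the nilpotent superdiagonal part.

Assembling the blocks and conjugating back gives the entries of e^{tA} as shown above.

e^{tA} = [[(1 - t)*e^{2*t}, t*e^{2*t}, -t*e^{2*t}], [0, e^{2*t}, 0], [t*e^{2*t}, -t*e^{2*t}, (t + 1)*e^{2*t}]]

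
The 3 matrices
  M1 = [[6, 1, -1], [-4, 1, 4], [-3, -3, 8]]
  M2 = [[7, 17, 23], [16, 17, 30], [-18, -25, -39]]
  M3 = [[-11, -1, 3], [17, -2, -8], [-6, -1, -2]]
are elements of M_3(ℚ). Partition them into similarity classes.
2 classes: {M1}, {M2, M3}

Characteristic polynomials: χ_{M1} = (x - 5)^3, χ_{M2} = (x + 5)^3, χ_{M3} = (x + 5)^3.

{M1}: invariant factors x - 5, (x - 5)^2.

{M2, M3}: invariant factors (x + 5)^3.

Matrices are similar if and only if their invariant-factor lists agree; the partition into similarity classes is {M1}, {M2, M3}.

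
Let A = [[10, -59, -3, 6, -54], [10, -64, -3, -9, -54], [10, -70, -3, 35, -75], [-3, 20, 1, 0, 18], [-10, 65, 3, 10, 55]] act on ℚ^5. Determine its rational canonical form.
The invariant factors of A (the non-unit diagonal entries of the Smith normal form of xI - A over ℚ[x]) are x^2 + 3x - 5, (x - 4)(x^2 + 3x - 5), each dividing the next. The characteristic polynomial is their product, (x - 4)(x^2 + 3x - 5)^2.

The rational canonical form is the block-diagonal matrix of companion matrices C(f_i):
R = [[0, 5, 0, 0, 0], [1, -3, 0, 0, 0], [0, 0, 0, 0, -20], [0, 0, 1, 0, 17], [0, 0, 0, 1, 1]].

Note the characteristic polynomial does not split into linear factors over ℚ, so A has no Jordan form over ℚ; the rational canonical form exists over any field.

R = [[0, 5, 0, 0, 0], [1, -3, 0, 0, 0], [0, 0, 0, 0, -20], [0, 0, 1, 0, 17], [0, 0, 0, 1, 1]]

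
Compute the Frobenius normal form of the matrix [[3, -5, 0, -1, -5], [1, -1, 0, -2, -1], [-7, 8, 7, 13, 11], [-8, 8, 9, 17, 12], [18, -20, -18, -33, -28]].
The invariant factors of A (the non-unit diagonal entries of the Smith normal form of xI - A over ℚ[x]) are x^2(x - 2)(x + 2)^2, each dividing the next. The characteristic polynomial is their product, x^2(x - 2)(x + 2)^2.

The rational canonical form is the block-diagonal matrix of companion matrices C(f_i):
R = [[0, 0, 0, 0, 0], [1, 0, 0, 0, 0], [0, 1, 0, 0, 8], [0, 0, 1, 0, 4], [0, 0, 0, 1, -2]].

R = [[0, 0, 0, 0, 0], [1, 0, 0, 0, 0], [0, 1, 0, 0, 8], [0, 0, 1, 0, 4], [0, 0, 0, 1, -2]]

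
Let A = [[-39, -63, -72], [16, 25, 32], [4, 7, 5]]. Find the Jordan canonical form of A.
The characteristic polynomial is det(xI - A) = (x + 3)^3, so the eigenvalues are -3 (algebraic multiplicity 3).

For λ = -3: rank(A + 3I) = 1, rank((A + 3I)^2) = 0. The eigenspace has dimension 3 - 1 = 2, so there are 2 Jordan blocks; the rank sequence gives block sizes [2, 1].

Assembling the blocks gives the Jordan form J above.

J = [[-3, 1, 0], [0, -3, 0], [0, 0, -3]]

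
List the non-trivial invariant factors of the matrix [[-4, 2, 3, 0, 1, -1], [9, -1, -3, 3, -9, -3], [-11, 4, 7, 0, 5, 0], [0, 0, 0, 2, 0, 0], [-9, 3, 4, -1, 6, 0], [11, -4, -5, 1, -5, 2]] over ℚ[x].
x - 2, (x - 3)(x - 2)^3(x - 1)

The Jordan structure of A has elementary divisors (x - 1), (x - 2)^3, (x - 2), (x - 3). Arranging the block sizes at each eigenvalue in decreasing order and taking row products gives the invariant factors.

Invariant factors (smallest first, each dividing the next): x - 2, (x - 3)(x - 2)^3(x - 1).

Check: the last factor (x - 3)(x - 2)^3(x - 1) is the minimal polynomial, and the product (x - 3)(x - 2)^4(x - 1) is the characteristic polynomial.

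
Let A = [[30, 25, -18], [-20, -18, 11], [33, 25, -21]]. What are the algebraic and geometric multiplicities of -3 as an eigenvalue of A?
The characteristic polynomial is (x + 3)^3, so the factor x + 3 appears with exponent 3: the algebraic multiplicity is 3.

rank(A + 3I) = 2, so the eigenspace has dimension 3 - 2 = 1: the geometric multiplicity is 1.

Since 1 < 3, A is not diagonalizable.

algebraic multiplicity 3, geometric multiplicity 1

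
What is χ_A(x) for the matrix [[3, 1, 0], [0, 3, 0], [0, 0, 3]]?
xI - A = [[x - 3, -1, 0], [0, x - 3, 0], [0, 0, x - 3]].

Expanding det(xI - A) along the first row:
det(xI - A) = + (x - 3)·det([[x - 3, 0], [0, x - 3]]) - (-1)·det([[0, 0], [0, x - 3]]) + (0)·det([[0, x - 3], [0, 0]]).

Evaluating gives χ_A(x) = x^3 - 9x^2 + 27x - 27 = (x - 3)^3.

χ_A(x) = (x - 3)^3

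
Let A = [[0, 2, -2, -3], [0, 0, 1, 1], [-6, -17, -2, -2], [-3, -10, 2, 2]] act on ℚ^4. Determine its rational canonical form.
The invariant factors of A (the non-unit diagonal entries of the Smith normal form of xI - A over ℚ[x]) are (x^2 + 3)^2, each dividing the next. The characteristic polynomial is their product, (x^2 + 3)^2.

The rational canonical form is the block-diagonal matrix of companion matrices C(f_i):
R = [[0, 0, 0, -9], [1, 0, 0, 0], [0, 1, 0, -6], [0, 0, 1, 0]].

Note the characteristic polynomial does not split into linear factors over ℚ, so A has no Jordan form over ℚ; the rational canonical form exists over any field.

R = [[0, 0, 0, -9], [1, 0, 0, 0], [0, 1, 0, -6], [0, 0, 1, 0]]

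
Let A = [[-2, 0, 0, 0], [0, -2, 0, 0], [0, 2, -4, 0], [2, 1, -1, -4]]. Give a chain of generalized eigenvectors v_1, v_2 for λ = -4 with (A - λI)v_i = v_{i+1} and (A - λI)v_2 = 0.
v_1 = [[0, 0, 1, 0]]^T, v_2 = [[0, 0, 0, -1]]^T

We seek v_1 ∈ ker((A + 4I)^2) \ ker(A + 4I), then set v_{i+1} = (A + 4I) v_i.

One such chain is v_1 = [[0, 0, 1, 0]]^T, v_2 = [[0, 0, 0, -1]]^T. Check: (A + 4I) v_2 = [[0, 0, 0, 0]]^T = 0.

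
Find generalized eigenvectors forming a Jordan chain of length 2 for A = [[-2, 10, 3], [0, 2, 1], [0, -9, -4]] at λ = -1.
We seek v_1 ∈ ker((A + I)^2) \ ker(A + I), then set v_{i+1} = (A + I) v_i.

One such chain is v_1 = [[2, 0, 1]]^T, v_2 = [[1, 1, -3]]^T. Check: (A + I) v_2 = [[0, 0, 0]]^T = 0.

v_1 = [[2, 0, 1]]^T, v_2 = [[1, 1, -3]]^T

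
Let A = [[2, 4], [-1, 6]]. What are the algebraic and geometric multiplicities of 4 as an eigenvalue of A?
The characteristic polynomial is (x - 4)^2, so the factor x - 4 appears with exponent 2: the algebraic multiplicity is 2.

rank(A - 4I) = 1, so the eigenspace has dimension 2 - 1 = 1: the geometric multiplicity is 1.

Since 1 < 2, A is not diagonalizable.

algebraic multiplicity 2, geometric multiplicity 1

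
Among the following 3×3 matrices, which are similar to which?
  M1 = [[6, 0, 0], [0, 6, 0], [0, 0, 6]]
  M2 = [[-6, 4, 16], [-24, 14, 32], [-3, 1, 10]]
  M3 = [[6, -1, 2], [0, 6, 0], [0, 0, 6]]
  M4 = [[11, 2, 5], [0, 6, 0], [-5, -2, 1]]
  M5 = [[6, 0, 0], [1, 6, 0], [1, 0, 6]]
2 classes: {M1}, {M2, M3, M4, M5}

Characteristic polynomials: χ_{M1} = (x - 6)^3, χ_{M2} = (x - 6)^3, χ_{M3} = (x - 6)^3, χ_{M4} = (x - 6)^3, χ_{M5} = (x - 6)^3.

{M1}: invariant factors x - 6, x - 6, x - 6.

{M2, M3, M4, M5}: invariant factors x - 6, (x - 6)^2.

Matrices are similar if and only if their invariant-factor lists agree; the partition into similarity classes is {M1}, {M2, M3, M4, M5}.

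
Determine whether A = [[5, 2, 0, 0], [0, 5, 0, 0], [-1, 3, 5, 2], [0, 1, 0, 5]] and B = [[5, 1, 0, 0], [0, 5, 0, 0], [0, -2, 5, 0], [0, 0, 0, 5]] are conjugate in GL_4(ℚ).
Both have characteristic polynomial (x - 5)^4 and minimal polynomial (x - 5)^2. But rank(A - 5I) = 2 for A while rank(B - 5I) = 1 for B, so the number of Jordan blocks at λ = 5 differs. A and B are not similar.

No.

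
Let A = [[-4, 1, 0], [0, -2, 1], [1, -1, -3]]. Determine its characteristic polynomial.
xI - A = [[x + 4, -1, 0], [0, x + 2, -1], [-1, 1, x + 3]].

Expanding det(xI - A) along the first row:
det(xI - A) = + (x + 4)·det([[x + 2, -1], [1, x + 3]]) - (-1)·det([[0, -1], [-1, x + 3]]) + (0)·det([[0, x + 2], [-1, 1]]).

Evaluating gives χ_A(x) = x^3 + 9x^2 + 27x + 27 = (x + 3)^3.

χ_A(x) = (x + 3)^3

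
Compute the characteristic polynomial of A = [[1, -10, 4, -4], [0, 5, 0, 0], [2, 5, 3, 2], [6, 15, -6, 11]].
χ_A(x) = (x - 5)^4

xI - A = [[x - 1, 10, -4, 4], [0, x - 5, 0, 0], [-2, -5, x - 3, -2], [-6, -15, 6, x - 11]].

Expanding det(xI - A) along the first row:
det(xI - A) = + (x - 1)·det([[x - 5, 0, 0], [-5, x - 3, -2], [-15, 6, x - 11]]) - (10)·det([[0, 0, 0], [-2, x - 3, -2], [-6, 6, x - 11]]) + (-4)·det([[0, x - 5, 0], [-2, -5, -2], [-6, -15, x - 11]]) - (4)·det([[0, x - 5, 0], [-2, -5, x - 3], [-6, -15, 6]]).

Evaluating gives χ_A(x) = x^4 - 20x^3 + 150x^2 - 500x + 625 = (x - 5)^4.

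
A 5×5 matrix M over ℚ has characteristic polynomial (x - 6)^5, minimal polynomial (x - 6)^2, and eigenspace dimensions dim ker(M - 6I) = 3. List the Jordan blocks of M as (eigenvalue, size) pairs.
Jordan blocks: (6, 2), (6, 2), (6, 1)

λ = 6: algebraic multiplicity 5 (exponent in χ_M), largest block size 2 (exponent in m_M), 3 blocks (geometric multiplicity). These force block sizes [2, 2, 1].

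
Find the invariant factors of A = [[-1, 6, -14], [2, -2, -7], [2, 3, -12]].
x + 5, (x + 5)^2

The Jordan structure of A has elementary divisors (x + 5)^2, (x + 5). Arranging the block sizes at each eigenvalue in decreasing order and taking row products gives the invariant factors.

Invariant factors (smallest first, each dividing the next): x + 5, (x + 5)^2.

Check: the last factor (x + 5)^2 is the minimal polynomial, and the product (x + 5)^3 is the characteristic polynomial.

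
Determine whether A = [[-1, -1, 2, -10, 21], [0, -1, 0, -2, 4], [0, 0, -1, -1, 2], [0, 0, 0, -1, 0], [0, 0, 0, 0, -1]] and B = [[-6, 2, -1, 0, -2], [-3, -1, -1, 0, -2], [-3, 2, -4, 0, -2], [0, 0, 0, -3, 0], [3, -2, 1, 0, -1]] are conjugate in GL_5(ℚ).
No.

trace(A) = -5 but trace(B) = -15. The trace is a similarity invariant, so A and B are not similar.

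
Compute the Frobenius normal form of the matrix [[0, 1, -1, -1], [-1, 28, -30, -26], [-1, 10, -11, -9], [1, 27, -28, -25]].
R = [[0, 0, 0, -1], [1, 0, 0, -8], [0, 1, 0, -18], [0, 0, 1, -8]]

The invariant factors of A (the non-unit diagonal entries of the Smith normal form of xI - A over ℚ[x]) are (x^2 + 4x + 1)^2, each dividing the next. The characteristic polynomial is their product, (x^2 + 4x + 1)^2.

The rational canonical form is the block-diagonal matrix of companion matrices C(f_i):
R = [[0, 0, 0, -1], [1, 0, 0, -8], [0, 1, 0, -18], [0, 0, 1, -8]].

Note the characteristic polynomial does not split into linear factors over ℚ, so A has no Jordan form over ℚ; the rational canonical form exists over any field.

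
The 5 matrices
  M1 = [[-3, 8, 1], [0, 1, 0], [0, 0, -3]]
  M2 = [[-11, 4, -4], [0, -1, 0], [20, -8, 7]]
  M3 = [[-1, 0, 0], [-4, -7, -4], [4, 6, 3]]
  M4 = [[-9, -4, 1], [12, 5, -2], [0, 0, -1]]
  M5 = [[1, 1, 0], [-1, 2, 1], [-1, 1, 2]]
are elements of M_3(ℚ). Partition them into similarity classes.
4 classes: {M1}, {M2, M3}, {M4}, {M5}

Characteristic polynomials: χ_{M1} = (x - 1)(x + 3)^2, χ_{M2} = (x + 1)^2(x + 3), χ_{M3} = (x + 1)^2(x + 3), χ_{M4} = (x + 1)^2(x + 3), χ_{M5} = (x - 2)^2(x - 1).

{M1}: invariant factors (x - 1)(x + 3)^2.

{M2, M3}: invariant factors x + 1, (x + 1)(x + 3).

{M4}: invariant factors (x + 1)^2(x + 3).

{M5}: invariant factors (x - 2)^2(x - 1).

Matrices are similar if and only if their invariant-factor lists agree; the partition into similarity classes is {M1}, {M2, M3}, {M4}, {M5}.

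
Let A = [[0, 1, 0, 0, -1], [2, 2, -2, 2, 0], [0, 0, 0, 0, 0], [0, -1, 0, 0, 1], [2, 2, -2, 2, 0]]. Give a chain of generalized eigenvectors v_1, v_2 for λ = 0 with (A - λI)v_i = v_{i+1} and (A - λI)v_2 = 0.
We seek v_1 ∈ ker(A^2) \ ker(A), then set v_{i+1} = A v_i.

One such chain is v_1 = [[0, 1, 0, -1, 0]]^T, v_2 = [[1, 0, 0, -1, 0]]^T. Check: A v_2 = [[0, 0, 0, 0, 0]]^T = 0.

v_1 = [[0, 1, 0, -1, 0]]^T, v_2 = [[1, 0, 0, -1, 0]]^T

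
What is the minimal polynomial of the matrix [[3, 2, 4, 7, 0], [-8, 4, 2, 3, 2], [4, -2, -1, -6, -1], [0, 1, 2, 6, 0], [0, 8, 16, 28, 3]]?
m_A(x) = (x - 3)^3

The characteristic polynomial factors as (x - 3)^5. The minimal polynomial is ∏(x - λ)^{k_λ} where k_λ is the size of the largest Jordan block at λ.

For λ = 3: rank(A - 3I) = 3, and the largest Jordan block has size 3 (the smallest k with rank((A - 3I)^k) = rank((A - 3I)^(k+1))).

So m_A(x) = (x - 3)^3.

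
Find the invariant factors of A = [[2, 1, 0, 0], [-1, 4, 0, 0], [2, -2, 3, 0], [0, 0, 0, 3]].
The Jordan structure of A has elementary divisors (x - 3)^2, (x - 3), (x - 3). Arranging the block sizes at each eigenvalue in decreasing order and taking row products gives the invariant factors.

Invariant factors (smallest first, each dividing the next): x - 3, x - 3, (x - 3)^2.

Check: the last factor (x - 3)^2 is the minimal polynomial, and the product (x - 3)^4 is the characteristic polynomial.

x - 3, x - 3, (x - 3)^2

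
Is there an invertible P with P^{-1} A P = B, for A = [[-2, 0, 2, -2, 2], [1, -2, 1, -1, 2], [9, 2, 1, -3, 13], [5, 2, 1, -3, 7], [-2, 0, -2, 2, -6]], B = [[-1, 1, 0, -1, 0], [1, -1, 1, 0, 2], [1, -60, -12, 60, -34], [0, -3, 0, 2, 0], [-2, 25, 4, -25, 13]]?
trace(A) = -12 but trace(B) = 1. The trace is a similarity invariant, so A and B are not similar.

No.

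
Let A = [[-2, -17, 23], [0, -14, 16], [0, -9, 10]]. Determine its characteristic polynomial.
xI - A = [[x + 2, 17, -23], [0, x + 14, -16], [0, 9, x - 10]].

Expanding det(xI - A) along the first row:
det(xI - A) = + (x + 2)·det([[x + 14, -16], [9, x - 10]]) - (17)·det([[0, -16], [0, x - 10]]) + (-23)·det([[0, x + 14], [0, 9]]).

Evaluating gives χ_A(x) = x^3 + 6x^2 + 12x + 8 = (x + 2)^3.

χ_A(x) = (x + 2)^3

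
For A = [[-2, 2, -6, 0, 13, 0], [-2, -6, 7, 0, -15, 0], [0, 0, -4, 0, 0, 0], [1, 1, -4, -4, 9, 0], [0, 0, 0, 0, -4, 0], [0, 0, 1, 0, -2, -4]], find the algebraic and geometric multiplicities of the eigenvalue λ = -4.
algebraic multiplicity 6, geometric multiplicity 3

The characteristic polynomial is (x + 4)^6, so the factor x + 4 appears with exponent 6: the algebraic multiplicity is 6.

rank(A + 4I) = 3, so the eigenspace has dimension 6 - 3 = 3: the geometric multiplicity is 3.

Since 3 < 6, A is not diagonalizable.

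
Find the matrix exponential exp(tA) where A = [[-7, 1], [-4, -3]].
e^{tA} = [[(1 - 2*t)*e^{-5*t}, t*e^{-5*t}], [-4*t*e^{-5*t}, (2*t + 1)*e^{-5*t}]]

A has Jordan form J = [[-5, 1], [0, -5]] with A = PJP^{-1}, so e^{tA} = P e^{tJ} P^{-1}.

For a Jordan block J_k(λ), e^{tJ_k(λ)} = e^{λt} · (I + tN + t^2 N^2/2! + ... + t^{k-1} N^{k-1}/(k-1)!) where N is the nilpotent superdiagonal part.

Assembling the blocks and conjugating back gives the entries of e^{tA} as shown above.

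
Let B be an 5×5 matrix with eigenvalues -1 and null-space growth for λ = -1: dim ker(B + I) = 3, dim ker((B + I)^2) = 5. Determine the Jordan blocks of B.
λ = -1: successive nullity increments [3, 2] count blocks of size ≥ k; block sizes are [2, 2, 1].

Jordan blocks: (-1, 2), (-1, 2), (-1, 1)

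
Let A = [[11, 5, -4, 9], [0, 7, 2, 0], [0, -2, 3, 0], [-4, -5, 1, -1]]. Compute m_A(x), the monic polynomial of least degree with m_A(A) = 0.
m_A(x) = (x - 5)^3

The characteristic polynomial factors as (x - 5)^4. The minimal polynomial is ∏(x - λ)^{k_λ} where k_λ is the size of the largest Jordan block at λ.

For λ = 5: rank(A - 5I) = 2, and the largest Jordan block has size 3 (the smallest k with rank((A - 5I)^k) = rank((A - 5I)^(k+1))).

So m_A(x) = (x - 5)^3.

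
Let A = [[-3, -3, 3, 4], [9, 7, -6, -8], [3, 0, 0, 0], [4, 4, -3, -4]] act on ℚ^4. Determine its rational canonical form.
The invariant factors of A (the non-unit diagonal entries of the Smith normal form of xI - A over ℚ[x]) are x(x^3 - 3x + 1), each dividing the next. The characteristic polynomial is their product, x(x^3 - 3x + 1).

The rational canonical form is the block-diagonal matrix of companion matrices C(f_i):
R = [[0, 0, 0, 0], [1, 0, 0, -1], [0, 1, 0, 3], [0, 0, 1, 0]].

Note the characteristic polynomial does not split into linear factors over ℚ, so A has no Jordan form over ℚ; the rational canonical form exists over any field.

R = [[0, 0, 0, 0], [1, 0, 0, -1], [0, 1, 0, 3], [0, 0, 1, 0]]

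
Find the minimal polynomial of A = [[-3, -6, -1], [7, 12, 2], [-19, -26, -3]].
m_A(x) = (x - 2)^3

The characteristic polynomial factors as (x - 2)^3. The minimal polynomial is ∏(x - λ)^{k_λ} where k_λ is the size of the largest Jordan block at λ.

For λ = 2: rank(A - 2I) = 2, and the largest Jordan block has size 3 (the smallest k with rank((A - 2I)^k) = rank((A - 2I)^(k+1))).

So m_A(x) = (x - 2)^3.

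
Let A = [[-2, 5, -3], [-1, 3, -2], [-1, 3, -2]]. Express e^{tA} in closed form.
e^{tA} = [[-1 + 2*e^{-t}, t + 4 - 4*e^{-t}, -t - 2 + 2*e^{-t}], [-1 + e^{-t}, t + 3 - 2*e^{-t}, -t - 1 + e^{-t}], [-1 + e^{-t}, t + 2 - 2*e^{-t}, -t + e^{-t}]]

A has Jordan form J = [[-1, 0, 0], [0, 0, 1], [0, 0, 0]] with A = PJP^{-1}, so e^{tA} = P e^{tJ} P^{-1}.

For a Jordan block J_k(λ), e^{tJ_k(λ)} = e^{λt} · (I + tN + t^2 N^2/2! + ... + t^{k-1} N^{k-1}/(k-1)!) where N is the nilpotent superdiagonal part.

Assembling the blocks and conjugating back gives the entries of e^{tA} as shown above.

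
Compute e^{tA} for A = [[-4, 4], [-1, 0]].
e^{tA} = [[(1 - 2*t)*e^{-2*t}, 4*t*e^{-2*t}], [-t*e^{-2*t}, (2*t + 1)*e^{-2*t}]]

A has Jordan form J = [[-2, 1], [0, -2]] with A = PJP^{-1}, so e^{tA} = P e^{tJ} P^{-1}.

For a Jordan block J_k(λ), e^{tJ_k(λ)} = e^{λt} · (I + tN + t^2 N^2/2! + ... + t^{k-1} N^{k-1}/(k-1)!) where N is the nilpotent superdiagonal part.

Assembling the blocks and conjugating back gives the entries of e^{tA} as shown above.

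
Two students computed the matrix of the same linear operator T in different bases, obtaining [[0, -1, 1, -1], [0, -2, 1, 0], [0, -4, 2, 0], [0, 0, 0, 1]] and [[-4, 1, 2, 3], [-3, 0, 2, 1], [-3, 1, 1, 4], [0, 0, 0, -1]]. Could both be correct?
trace(A) = 1 but trace(B) = -4. The trace is a similarity invariant, so A and B are not similar.

No.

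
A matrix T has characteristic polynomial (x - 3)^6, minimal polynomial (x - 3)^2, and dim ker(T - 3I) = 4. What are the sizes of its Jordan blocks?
λ = 3: algebraic multiplicity 6 (exponent in χ_T), largest block size 2 (exponent in m_T), 4 blocks (geometric multiplicity). These force block sizes [2, 2, 1, 1].

Jordan blocks: (3, 2), (3, 2), (3, 1), (3, 1)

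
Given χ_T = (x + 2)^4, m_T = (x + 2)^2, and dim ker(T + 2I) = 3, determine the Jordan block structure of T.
λ = -2: algebraic multiplicity 4 (exponent in χ_T), largest block size 2 (exponent in m_T), 3 blocks (geometric multiplicity). These force block sizes [2, 1, 1].

Jordan blocks: (-2, 2), (-2, 1), (-2, 1)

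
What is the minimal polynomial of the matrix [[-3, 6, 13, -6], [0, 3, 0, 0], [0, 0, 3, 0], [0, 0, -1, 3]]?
m_A(x) = (x - 3)^2(x + 3)

The characteristic polynomial factors as (x - 3)^3(x + 3). The minimal polynomial is ∏(x - λ)^{k_λ} where k_λ is the size of the largest Jordan block at λ.

For λ = -3: rank(A + 3I) = 3, and the largest Jordan block has size 1 (the smallest k with rank((A + 3I)^k) = rank((A + 3I)^(k+1))).
For λ = 3: rank(A - 3I) = 2, and the largest Jordan block has size 2 (the smallest k with rank((A - 3I)^k) = rank((A - 3I)^(k+1))).

So m_A(x) = (x - 3)^2(x + 3).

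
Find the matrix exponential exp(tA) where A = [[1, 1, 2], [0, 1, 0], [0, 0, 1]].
A has Jordan form J = [[1, 1, 0], [0, 1, 0], [0, 0, 1]] with A = PJP^{-1}, so e^{tA} = P e^{tJ} P^{-1}.

For a Jordan block J_k(λ), e^{tJ_k(λ)} = e^{λt} · (I + tN + t^2 N^2/2! + ... + t^{k-1} N^{k-1}/(k-1)!) where N is the nilpotent superdiagonal part.

Assembling the blocks and conjugating back gives the entries of e^{tA} as shown above.

e^{tA} = [[e^{t}, t*e^{t}, 2*t*e^{t}], [0, e^{t}, 0], [0, 0, e^{t}]]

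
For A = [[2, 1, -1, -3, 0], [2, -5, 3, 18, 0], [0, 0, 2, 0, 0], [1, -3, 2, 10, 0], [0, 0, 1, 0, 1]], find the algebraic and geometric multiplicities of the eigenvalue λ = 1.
The characteristic polynomial is (x - 3)^2(x - 2)(x - 1)^2, so the factor x - 1 appears with exponent 2: the algebraic multiplicity is 2.

rank(A - I) = 3, so the eigenspace has dimension 5 - 3 = 2: the geometric multiplicity is 2.

algebraic multiplicity 2, geometric multiplicity 2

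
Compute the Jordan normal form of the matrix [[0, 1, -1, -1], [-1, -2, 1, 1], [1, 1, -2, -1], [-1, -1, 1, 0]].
The characteristic polynomial is det(xI - A) = (x + 1)^4, so the eigenvalues are -1 (algebraic multiplicity 4).

For λ = -1: rank(A + I) = 1, rank((A + I)^2) = 0. The eigenspace has dimension 4 - 1 = 3, so there are 3 Jordan blocks; the rank sequence gives block sizes [2, 1, 1].

Assembling the blocks gives the Jordan form J above.

J = [[-1, 1, 0, 0], [0, -1, 0, 0], [0, 0, -1, 0], [0, 0, 0, -1]]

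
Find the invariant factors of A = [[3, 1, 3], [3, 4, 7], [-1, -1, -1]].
The Jordan structure of A has elementary divisors (x - 2)^3. Arranging the block sizes at each eigenvalue in decreasing order and taking row products gives the invariant factors.

Invariant factors (smallest first, each dividing the next): (x - 2)^3.

Check: the last factor (x - 2)^3 is the minimal polynomial, and the product (x - 2)^3 is the characteristic polynomial.

(x - 2)^3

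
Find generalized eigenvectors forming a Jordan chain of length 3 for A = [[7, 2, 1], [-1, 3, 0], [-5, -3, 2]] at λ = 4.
v_1 = [[0, -2, 3]]^T, v_2 = [[-1, 2, 0]]^T, v_3 = [[1, -1, -1]]^T

We seek v_1 ∈ ker((A - 4I)^3) \ ker((A - 4I)^2), then set v_{i+1} = (A - 4I) v_i.

One such chain is v_1 = [[0, -2, 3]]^T, v_2 = [[-1, 2, 0]]^T, v_3 = [[1, -1, -1]]^T. Check: (A - 4I) v_3 = [[0, 0, 0]]^T = 0.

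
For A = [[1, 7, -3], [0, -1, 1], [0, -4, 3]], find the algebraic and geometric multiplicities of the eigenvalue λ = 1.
algebraic multiplicity 3, geometric multiplicity 1

The characteristic polynomial is (x - 1)^3, so the factor x - 1 appears with exponent 3: the algebraic multiplicity is 3.

rank(A - I) = 2, so the eigenspace has dimension 3 - 2 = 1: the geometric multiplicity is 1.

Since 1 < 3, A is not diagonalizable.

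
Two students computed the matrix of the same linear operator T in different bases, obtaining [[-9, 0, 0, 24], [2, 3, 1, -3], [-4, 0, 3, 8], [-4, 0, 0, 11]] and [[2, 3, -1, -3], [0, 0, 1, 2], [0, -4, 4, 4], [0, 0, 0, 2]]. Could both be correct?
No.

χ_A(x) = (x - 3)^3(x + 1) but χ_B(x) = (x - 2)^4. The characteristic polynomial is a similarity invariant, so A and B are not similar.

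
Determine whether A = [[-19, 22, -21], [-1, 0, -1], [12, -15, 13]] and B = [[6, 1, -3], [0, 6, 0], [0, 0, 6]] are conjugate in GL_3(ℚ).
trace(A) = -6 but trace(B) = 18. The trace is a similarity invariant, so A and B are not similar.

No.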